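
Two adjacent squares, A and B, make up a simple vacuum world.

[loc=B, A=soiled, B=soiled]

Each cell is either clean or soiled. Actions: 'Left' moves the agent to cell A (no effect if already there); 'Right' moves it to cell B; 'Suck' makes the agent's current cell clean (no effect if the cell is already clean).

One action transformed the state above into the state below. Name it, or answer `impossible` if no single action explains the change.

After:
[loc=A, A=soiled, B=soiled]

try  Left: <A|soiled|soiled>  ← match
try Right: <B|soiled|soiled>
try  Suck: <B|soiled|clean>

Left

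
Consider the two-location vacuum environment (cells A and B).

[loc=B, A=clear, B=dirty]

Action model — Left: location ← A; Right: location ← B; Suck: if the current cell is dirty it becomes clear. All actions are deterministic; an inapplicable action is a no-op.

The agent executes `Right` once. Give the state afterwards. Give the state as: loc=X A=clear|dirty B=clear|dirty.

start: loc=B A=clear B=dirty
[1] after Right: loc=B A=clear B=dirty

loc=B A=clear B=dirty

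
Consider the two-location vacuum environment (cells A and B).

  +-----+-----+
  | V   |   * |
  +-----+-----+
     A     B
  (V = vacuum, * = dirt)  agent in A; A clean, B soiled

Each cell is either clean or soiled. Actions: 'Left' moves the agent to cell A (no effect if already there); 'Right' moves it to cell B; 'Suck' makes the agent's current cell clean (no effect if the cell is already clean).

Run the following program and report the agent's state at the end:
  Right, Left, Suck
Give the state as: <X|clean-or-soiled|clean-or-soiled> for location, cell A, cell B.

<A|clean|soiled>

[1] after Right: <B|clean|soiled>
[2] after Left: <A|clean|soiled>
[3] after Suck: <A|clean|soiled>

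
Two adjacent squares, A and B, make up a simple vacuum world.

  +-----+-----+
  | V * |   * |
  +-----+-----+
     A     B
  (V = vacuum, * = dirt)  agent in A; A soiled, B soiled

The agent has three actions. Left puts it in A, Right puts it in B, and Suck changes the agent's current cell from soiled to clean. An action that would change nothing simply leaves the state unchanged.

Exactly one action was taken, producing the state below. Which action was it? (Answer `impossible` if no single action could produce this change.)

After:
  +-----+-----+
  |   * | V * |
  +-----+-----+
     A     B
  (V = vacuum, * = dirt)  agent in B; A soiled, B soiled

try  Left: (A; A:soiled, B:soiled)
try Right: (B; A:soiled, B:soiled)  ← match
try  Suck: (A; A:clean, B:soiled)

Right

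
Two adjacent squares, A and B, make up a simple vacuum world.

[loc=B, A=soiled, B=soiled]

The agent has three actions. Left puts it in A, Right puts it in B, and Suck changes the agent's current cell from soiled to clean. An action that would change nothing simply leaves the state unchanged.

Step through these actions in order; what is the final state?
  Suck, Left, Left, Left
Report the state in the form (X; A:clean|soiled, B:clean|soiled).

(A; A:soiled, B:clean)

1) do Suck; now (B; A:soiled, B:clean)
2) do Left; now (A; A:soiled, B:clean)
3) do Left; now (A; A:soiled, B:clean)
4) do Left; now (A; A:soiled, B:clean)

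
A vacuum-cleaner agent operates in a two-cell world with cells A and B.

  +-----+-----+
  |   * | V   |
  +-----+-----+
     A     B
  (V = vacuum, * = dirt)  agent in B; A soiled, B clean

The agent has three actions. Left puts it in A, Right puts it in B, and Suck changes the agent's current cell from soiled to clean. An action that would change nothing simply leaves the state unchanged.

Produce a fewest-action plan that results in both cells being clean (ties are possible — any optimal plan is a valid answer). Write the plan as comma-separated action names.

Left (#1): loc=A A=soiled B=clean
Suck (#2): loc=A A=clean B=clean
min 2: go A then Suck

Left, Suck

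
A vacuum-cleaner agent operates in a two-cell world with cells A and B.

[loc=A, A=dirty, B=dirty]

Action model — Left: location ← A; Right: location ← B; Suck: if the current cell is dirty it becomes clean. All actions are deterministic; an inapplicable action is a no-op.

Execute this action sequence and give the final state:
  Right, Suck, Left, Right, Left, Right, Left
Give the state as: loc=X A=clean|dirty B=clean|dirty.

t=1 Right ⇒ loc=B A=dirty B=dirty
t=2 Suck ⇒ loc=B A=dirty B=clean
t=3 Left ⇒ loc=A A=dirty B=clean
t=4 Right ⇒ loc=B A=dirty B=clean
t=5 Left ⇒ loc=A A=dirty B=clean
t=6 Right ⇒ loc=B A=dirty B=clean
t=7 Left ⇒ loc=A A=dirty B=clean

loc=A A=dirty B=clean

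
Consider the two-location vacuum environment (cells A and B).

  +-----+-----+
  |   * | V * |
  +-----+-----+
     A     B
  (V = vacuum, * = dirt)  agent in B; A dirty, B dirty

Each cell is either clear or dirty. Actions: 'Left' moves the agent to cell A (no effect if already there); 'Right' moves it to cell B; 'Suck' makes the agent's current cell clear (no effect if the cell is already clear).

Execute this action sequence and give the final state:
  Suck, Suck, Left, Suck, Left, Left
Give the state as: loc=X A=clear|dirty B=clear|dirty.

1. Suck → loc=B A=dirty B=clear
2. Suck → loc=B A=dirty B=clear
3. Left → loc=A A=dirty B=clear
4. Suck → loc=A A=clear B=clear
5. Left → loc=A A=clear B=clear
6. Left → loc=A A=clear B=clear

loc=A A=clear B=clear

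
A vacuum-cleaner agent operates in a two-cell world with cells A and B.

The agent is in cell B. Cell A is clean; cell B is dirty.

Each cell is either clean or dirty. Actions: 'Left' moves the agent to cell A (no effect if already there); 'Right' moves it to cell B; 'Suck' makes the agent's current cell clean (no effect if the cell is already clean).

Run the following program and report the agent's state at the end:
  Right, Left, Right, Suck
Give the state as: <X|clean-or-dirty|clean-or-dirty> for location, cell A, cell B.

[1] after Right: <B|clean|dirty>
[2] after Left: <A|clean|dirty>
[3] after Right: <B|clean|dirty>
[4] after Suck: <B|clean|clean>

<B|clean|clean>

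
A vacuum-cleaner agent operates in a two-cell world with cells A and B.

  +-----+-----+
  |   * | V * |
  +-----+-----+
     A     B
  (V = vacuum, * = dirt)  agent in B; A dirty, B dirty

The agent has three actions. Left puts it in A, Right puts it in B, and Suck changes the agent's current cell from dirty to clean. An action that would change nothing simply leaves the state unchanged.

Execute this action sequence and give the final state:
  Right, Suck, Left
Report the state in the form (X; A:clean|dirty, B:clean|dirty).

step 1/3 (Right): (B; A:dirty, B:dirty)
step 2/3 (Suck): (B; A:dirty, B:clean)
step 3/3 (Left): (A; A:dirty, B:clean)

(A; A:dirty, B:clean)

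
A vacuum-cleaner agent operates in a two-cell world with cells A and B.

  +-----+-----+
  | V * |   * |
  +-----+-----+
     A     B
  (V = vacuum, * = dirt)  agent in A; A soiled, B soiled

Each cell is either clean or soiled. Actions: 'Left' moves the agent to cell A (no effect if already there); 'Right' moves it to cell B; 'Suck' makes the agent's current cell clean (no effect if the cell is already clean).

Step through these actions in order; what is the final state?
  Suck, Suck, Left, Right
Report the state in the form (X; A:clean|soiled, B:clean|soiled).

step 1/4 (Suck): (A; A:clean, B:soiled)
step 2/4 (Suck): (A; A:clean, B:soiled)
step 3/4 (Left): (A; A:clean, B:soiled)
step 4/4 (Right): (B; A:clean, B:soiled)

(B; A:clean, B:soiled)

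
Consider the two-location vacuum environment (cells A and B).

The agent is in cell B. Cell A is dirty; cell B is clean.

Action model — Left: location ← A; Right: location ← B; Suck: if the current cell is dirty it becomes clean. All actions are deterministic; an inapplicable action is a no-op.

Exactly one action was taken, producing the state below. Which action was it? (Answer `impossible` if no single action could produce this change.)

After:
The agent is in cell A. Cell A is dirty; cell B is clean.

Left

try  Left: <A|dirty|clean>  ← match
try Right: <B|dirty|clean>
try  Suck: <B|dirty|clean>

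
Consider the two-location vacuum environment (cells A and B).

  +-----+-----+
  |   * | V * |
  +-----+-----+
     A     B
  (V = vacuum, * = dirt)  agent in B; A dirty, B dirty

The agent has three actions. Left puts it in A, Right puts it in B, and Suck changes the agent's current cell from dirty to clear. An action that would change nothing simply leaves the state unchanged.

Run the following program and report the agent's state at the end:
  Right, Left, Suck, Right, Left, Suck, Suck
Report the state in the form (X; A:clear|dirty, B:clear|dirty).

Right (#1): (B; A:dirty, B:dirty)
Left (#2): (A; A:dirty, B:dirty)
Suck (#3): (A; A:clear, B:dirty)
Right (#4): (B; A:clear, B:dirty)
Left (#5): (A; A:clear, B:dirty)
Suck (#6): (A; A:clear, B:dirty)
Suck (#7): (A; A:clear, B:dirty)

(A; A:clear, B:dirty)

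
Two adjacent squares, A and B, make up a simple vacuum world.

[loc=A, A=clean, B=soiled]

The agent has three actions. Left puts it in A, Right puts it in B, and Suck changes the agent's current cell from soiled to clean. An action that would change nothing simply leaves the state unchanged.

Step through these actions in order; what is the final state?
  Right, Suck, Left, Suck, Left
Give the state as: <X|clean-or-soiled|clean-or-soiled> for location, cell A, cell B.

t=1 Right ⇒ <B|clean|soiled>
t=2 Suck ⇒ <B|clean|clean>
t=3 Left ⇒ <A|clean|clean>
t=4 Suck ⇒ <A|clean|clean>
t=5 Left ⇒ <A|clean|clean>

<A|clean|clean>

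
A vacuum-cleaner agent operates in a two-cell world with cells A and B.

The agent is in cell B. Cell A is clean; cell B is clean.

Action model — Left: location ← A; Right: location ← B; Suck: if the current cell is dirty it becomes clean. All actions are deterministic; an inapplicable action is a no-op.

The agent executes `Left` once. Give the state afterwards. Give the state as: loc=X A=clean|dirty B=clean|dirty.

loc=A A=clean B=clean

start: loc=B A=clean B=clean
1) do Left; now loc=A A=clean B=clean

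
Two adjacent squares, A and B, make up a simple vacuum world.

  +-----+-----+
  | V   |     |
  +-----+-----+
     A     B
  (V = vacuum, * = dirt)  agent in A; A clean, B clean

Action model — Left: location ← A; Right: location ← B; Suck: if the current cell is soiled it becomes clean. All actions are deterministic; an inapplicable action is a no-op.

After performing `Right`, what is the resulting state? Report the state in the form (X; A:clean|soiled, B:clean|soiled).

start: (A; A:clean, B:clean)
[1] after Right: (B; A:clean, B:clean)

(B; A:clean, B:clean)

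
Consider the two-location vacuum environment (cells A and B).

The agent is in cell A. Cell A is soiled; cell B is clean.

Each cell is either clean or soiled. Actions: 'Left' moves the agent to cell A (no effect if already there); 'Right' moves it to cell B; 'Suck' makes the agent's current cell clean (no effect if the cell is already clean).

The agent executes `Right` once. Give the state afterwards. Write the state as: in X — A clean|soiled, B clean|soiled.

start: in A — A soiled, B clean
[1] after Right: in B — A soiled, B clean

in B — A soiled, B clean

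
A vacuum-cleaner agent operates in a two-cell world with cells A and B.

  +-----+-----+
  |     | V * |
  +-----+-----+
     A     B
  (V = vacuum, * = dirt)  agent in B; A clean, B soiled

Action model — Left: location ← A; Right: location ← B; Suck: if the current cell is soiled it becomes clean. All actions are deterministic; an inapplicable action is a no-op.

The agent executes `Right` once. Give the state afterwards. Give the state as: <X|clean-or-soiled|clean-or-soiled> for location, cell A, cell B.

<B|clean|soiled>

start: <B|clean|soiled>
1) do Right; now <B|clean|soiled>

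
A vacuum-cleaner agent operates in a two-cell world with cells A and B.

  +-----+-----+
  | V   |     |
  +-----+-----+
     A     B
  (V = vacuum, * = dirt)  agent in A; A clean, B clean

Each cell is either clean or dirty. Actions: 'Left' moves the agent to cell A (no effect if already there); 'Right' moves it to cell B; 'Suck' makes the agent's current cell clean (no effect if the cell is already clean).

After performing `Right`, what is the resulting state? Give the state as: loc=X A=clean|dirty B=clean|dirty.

loc=B A=clean B=clean

start: loc=A A=clean B=clean
[1] after Right: loc=B A=clean B=clean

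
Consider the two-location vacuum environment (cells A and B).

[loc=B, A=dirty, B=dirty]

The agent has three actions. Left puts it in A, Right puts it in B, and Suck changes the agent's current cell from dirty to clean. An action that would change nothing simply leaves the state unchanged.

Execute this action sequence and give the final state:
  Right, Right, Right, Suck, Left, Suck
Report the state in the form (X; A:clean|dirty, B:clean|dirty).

t=1 Right ⇒ (B; A:dirty, B:dirty)
t=2 Right ⇒ (B; A:dirty, B:dirty)
t=3 Right ⇒ (B; A:dirty, B:dirty)
t=4 Suck ⇒ (B; A:dirty, B:clean)
t=5 Left ⇒ (A; A:dirty, B:clean)
t=6 Suck ⇒ (A; A:clean, B:clean)

(A; A:clean, B:clean)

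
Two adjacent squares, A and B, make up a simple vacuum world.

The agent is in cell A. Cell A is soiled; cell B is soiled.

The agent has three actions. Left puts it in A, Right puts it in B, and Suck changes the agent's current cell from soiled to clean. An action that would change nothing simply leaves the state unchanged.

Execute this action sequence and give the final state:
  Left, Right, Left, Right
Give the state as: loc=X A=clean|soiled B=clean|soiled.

loc=B A=soiled B=soiled

1. Left → loc=A A=soiled B=soiled
2. Right → loc=B A=soiled B=soiled
3. Left → loc=A A=soiled B=soiled
4. Right → loc=B A=soiled B=soiled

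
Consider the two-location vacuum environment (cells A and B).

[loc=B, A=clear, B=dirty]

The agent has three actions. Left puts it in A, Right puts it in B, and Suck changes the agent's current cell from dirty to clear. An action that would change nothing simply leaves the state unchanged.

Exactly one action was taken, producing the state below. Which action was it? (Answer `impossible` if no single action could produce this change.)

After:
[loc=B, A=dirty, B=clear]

try  Left: loc=A A=clear B=dirty
try Right: loc=B A=clear B=dirty
try  Suck: loc=B A=clear B=clear
no single action produces the after-state

impossible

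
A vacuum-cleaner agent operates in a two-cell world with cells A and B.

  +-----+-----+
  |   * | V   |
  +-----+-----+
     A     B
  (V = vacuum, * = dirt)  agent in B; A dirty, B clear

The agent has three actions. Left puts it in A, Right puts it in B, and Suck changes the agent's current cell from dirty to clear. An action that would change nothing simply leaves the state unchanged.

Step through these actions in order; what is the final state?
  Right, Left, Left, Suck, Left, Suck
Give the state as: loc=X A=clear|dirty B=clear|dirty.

1) do Right; now loc=B A=dirty B=clear
2) do Left; now loc=A A=dirty B=clear
3) do Left; now loc=A A=dirty B=clear
4) do Suck; now loc=A A=clear B=clear
5) do Left; now loc=A A=clear B=clear
6) do Suck; now loc=A A=clear B=clear

loc=A A=clear B=clear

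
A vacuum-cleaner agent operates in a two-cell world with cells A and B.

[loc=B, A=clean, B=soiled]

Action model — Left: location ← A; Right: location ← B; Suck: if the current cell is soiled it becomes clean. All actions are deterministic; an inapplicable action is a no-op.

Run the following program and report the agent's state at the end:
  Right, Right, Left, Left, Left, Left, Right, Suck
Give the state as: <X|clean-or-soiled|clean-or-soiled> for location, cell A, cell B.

t=1 Right ⇒ <B|clean|soiled>
t=2 Right ⇒ <B|clean|soiled>
t=3 Left ⇒ <A|clean|soiled>
t=4 Left ⇒ <A|clean|soiled>
t=5 Left ⇒ <A|clean|soiled>
t=6 Left ⇒ <A|clean|soiled>
t=7 Right ⇒ <B|clean|soiled>
t=8 Suck ⇒ <B|clean|clean>

<B|clean|clean>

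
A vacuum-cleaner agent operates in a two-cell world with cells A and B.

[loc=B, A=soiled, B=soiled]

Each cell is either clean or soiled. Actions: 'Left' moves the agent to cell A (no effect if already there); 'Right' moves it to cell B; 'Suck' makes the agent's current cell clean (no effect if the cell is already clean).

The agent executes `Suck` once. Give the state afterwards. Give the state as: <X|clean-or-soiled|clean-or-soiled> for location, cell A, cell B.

start: <B|soiled|soiled>
1) do Suck; now <B|soiled|clean>

<B|soiled|clean>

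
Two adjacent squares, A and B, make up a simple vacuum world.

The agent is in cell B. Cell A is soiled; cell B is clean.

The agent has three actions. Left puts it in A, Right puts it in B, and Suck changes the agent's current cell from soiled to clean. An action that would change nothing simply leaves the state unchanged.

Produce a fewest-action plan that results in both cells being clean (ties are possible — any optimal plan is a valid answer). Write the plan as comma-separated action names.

1) do Left; now (A; A:soiled, B:clean)
2) do Suck; now (A; A:clean, B:clean)
min 2: go A then Suck

Left, Suck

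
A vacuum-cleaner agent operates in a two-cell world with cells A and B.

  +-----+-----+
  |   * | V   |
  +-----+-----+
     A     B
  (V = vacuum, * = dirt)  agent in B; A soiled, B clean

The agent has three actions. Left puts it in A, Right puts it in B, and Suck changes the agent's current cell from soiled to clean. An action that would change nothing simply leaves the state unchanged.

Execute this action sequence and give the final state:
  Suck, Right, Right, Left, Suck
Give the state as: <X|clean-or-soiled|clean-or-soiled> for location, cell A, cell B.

<A|clean|clean>

[1] after Suck: <B|soiled|clean>
[2] after Right: <B|soiled|clean>
[3] after Right: <B|soiled|clean>
[4] after Left: <A|soiled|clean>
[5] after Suck: <A|clean|clean>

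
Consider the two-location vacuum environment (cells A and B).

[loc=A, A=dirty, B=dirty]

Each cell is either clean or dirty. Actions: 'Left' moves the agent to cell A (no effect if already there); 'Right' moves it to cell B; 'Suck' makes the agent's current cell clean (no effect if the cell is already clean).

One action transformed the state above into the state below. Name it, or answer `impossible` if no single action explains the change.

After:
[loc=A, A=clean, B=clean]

impossible

try  Left: loc=A A=dirty B=dirty
try Right: loc=B A=dirty B=dirty
try  Suck: loc=A A=clean B=dirty
no single action produces the after-state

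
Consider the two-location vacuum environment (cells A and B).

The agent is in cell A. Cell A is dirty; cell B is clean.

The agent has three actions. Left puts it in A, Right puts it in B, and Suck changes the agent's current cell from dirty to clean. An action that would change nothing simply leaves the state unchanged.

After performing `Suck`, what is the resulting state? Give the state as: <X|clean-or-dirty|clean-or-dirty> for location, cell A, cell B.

<A|clean|clean>

start: <A|dirty|clean>
1) do Suck; now <A|clean|clean>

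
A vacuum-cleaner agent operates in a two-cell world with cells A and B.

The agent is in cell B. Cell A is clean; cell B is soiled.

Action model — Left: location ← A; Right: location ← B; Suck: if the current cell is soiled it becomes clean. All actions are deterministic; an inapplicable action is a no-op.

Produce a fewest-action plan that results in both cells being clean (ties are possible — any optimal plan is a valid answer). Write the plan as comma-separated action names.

Suck (#1): <B|clean|clean>
min 1: B is soiled, one Suck

Suck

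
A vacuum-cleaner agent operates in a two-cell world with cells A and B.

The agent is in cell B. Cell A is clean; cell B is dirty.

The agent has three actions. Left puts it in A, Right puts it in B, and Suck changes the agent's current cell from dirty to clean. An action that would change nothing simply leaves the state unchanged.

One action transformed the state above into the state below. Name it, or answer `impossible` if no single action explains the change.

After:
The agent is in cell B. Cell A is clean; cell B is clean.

try  Left: (A; A:clean, B:dirty)
try Right: (B; A:clean, B:dirty)
try  Suck: (B; A:clean, B:clean)  ← match

Suck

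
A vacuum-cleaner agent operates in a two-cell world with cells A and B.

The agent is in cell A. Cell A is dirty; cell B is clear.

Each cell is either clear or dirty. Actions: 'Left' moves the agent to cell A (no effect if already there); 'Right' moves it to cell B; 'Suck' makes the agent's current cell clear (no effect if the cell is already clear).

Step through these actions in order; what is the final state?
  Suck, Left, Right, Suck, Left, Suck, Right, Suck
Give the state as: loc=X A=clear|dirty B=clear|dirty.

t=1 Suck ⇒ loc=A A=clear B=clear
t=2 Left ⇒ loc=A A=clear B=clear
t=3 Right ⇒ loc=B A=clear B=clear
t=4 Suck ⇒ loc=B A=clear B=clear
t=5 Left ⇒ loc=A A=clear B=clear
t=6 Suck ⇒ loc=A A=clear B=clear
t=7 Right ⇒ loc=B A=clear B=clear
t=8 Suck ⇒ loc=B A=clear B=clear

loc=B A=clear B=clear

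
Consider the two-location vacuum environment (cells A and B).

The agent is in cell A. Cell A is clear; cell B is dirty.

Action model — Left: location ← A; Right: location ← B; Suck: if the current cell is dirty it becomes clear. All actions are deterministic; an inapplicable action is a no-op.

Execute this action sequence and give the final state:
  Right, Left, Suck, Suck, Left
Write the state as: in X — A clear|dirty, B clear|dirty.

in A — A clear, B dirty

t=1 Right ⇒ in B — A clear, B dirty
t=2 Left ⇒ in A — A clear, B dirty
t=3 Suck ⇒ in A — A clear, B dirty
t=4 Suck ⇒ in A — A clear, B dirty
t=5 Left ⇒ in A — A clear, B dirty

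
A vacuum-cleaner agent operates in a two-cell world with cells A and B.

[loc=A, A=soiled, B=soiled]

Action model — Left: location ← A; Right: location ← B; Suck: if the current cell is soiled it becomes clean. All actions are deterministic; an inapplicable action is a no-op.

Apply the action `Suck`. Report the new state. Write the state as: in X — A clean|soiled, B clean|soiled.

in A — A clean, B soiled

start: in A — A soiled, B soiled
1) do Suck; now in A — A clean, B soiled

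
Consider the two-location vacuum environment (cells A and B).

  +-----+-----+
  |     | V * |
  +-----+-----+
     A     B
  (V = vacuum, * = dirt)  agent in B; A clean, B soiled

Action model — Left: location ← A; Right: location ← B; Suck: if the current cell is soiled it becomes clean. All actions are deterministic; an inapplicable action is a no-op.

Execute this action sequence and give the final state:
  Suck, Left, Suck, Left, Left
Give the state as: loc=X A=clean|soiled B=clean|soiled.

Suck (#1): loc=B A=clean B=clean
Left (#2): loc=A A=clean B=clean
Suck (#3): loc=A A=clean B=clean
Left (#4): loc=A A=clean B=clean
Left (#5): loc=A A=clean B=clean

loc=A A=clean B=clean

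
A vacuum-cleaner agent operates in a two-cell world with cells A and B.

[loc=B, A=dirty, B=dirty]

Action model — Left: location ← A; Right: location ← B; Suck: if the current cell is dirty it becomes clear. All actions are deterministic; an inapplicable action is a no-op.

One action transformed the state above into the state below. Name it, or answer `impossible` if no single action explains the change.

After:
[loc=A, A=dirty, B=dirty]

try  Left: loc=A A=dirty B=dirty  ← match
try Right: loc=B A=dirty B=dirty
try  Suck: loc=B A=dirty B=clear

Left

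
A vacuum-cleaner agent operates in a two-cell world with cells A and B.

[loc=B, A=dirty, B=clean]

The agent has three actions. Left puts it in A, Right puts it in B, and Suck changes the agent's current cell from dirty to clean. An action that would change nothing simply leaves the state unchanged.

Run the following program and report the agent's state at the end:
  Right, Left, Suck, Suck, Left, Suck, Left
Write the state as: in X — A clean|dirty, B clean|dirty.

in A — A clean, B clean

1. Right → in B — A dirty, B clean
2. Left → in A — A dirty, B clean
3. Suck → in A — A clean, B clean
4. Suck → in A — A clean, B clean
5. Left → in A — A clean, B clean
6. Suck → in A — A clean, B clean
7. Left → in A — A clean, B clean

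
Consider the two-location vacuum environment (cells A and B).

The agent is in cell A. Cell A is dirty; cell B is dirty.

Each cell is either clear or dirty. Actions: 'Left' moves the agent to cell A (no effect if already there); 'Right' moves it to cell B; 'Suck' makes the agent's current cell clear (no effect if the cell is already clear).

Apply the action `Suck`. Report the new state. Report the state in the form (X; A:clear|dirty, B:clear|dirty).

(A; A:clear, B:dirty)

start: (A; A:dirty, B:dirty)
[1] after Suck: (A; A:clear, B:dirty)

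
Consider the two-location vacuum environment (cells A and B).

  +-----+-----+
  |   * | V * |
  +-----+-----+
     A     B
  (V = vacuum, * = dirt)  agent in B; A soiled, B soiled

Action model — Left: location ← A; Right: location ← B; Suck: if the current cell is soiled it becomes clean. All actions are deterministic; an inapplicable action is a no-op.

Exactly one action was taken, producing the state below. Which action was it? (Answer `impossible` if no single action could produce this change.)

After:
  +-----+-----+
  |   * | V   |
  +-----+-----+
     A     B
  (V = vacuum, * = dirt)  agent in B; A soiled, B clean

Suck

try  Left: (A; A:soiled, B:soiled)
try Right: (B; A:soiled, B:soiled)
try  Suck: (B; A:soiled, B:clean)  ← match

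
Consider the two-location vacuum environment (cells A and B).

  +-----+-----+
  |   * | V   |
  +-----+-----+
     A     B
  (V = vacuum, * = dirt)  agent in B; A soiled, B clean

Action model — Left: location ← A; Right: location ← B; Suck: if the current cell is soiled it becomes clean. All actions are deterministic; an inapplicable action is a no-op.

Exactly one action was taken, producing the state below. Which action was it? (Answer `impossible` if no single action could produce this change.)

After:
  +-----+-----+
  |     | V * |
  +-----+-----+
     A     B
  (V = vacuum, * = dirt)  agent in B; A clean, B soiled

impossible

try  Left: in A — A soiled, B clean
try Right: in B — A soiled, B clean
try  Suck: in B — A soiled, B clean
no single action produces the after-state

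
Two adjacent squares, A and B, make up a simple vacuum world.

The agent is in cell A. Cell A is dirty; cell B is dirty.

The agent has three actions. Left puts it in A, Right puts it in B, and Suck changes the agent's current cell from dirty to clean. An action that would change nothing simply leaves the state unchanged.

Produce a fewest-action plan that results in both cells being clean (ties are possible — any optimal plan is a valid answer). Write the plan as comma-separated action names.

Suck, Right, Suck

[1] after Suck: (A; A:clean, B:dirty)
[2] after Right: (B; A:clean, B:dirty)
[3] after Suck: (B; A:clean, B:clean)
min 3: Suck A + move + Suck B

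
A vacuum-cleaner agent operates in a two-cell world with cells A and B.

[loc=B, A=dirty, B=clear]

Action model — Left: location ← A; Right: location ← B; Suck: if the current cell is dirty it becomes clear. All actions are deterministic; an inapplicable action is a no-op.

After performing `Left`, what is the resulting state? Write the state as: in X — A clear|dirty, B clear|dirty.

in A — A dirty, B clear

start: in B — A dirty, B clear
step 1/1 (Left): in A — A dirty, B clear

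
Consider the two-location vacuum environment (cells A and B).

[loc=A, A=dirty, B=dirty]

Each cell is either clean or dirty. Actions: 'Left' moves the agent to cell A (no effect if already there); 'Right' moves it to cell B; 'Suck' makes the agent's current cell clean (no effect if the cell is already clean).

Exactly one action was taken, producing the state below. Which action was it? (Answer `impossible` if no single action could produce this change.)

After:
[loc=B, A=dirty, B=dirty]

try  Left: <A|dirty|dirty>
try Right: <B|dirty|dirty>  ← match
try  Suck: <A|clean|dirty>

Right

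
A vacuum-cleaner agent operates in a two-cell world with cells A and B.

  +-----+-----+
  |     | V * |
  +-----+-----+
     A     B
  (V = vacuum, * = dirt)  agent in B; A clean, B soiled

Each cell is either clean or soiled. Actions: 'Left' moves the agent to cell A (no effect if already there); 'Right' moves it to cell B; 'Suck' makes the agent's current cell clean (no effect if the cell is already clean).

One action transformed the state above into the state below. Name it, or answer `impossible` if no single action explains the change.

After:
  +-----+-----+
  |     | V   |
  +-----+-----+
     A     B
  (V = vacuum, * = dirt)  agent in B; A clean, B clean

Suck

try  Left: in A — A clean, B soiled
try Right: in B — A clean, B soiled
try  Suck: in B — A clean, B clean  ← match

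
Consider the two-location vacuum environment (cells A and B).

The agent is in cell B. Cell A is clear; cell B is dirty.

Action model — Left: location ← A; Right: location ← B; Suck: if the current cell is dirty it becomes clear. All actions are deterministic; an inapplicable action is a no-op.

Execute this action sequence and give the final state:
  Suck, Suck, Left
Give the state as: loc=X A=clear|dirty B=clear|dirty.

t=1 Suck ⇒ loc=B A=clear B=clear
t=2 Suck ⇒ loc=B A=clear B=clear
t=3 Left ⇒ loc=A A=clear B=clear

loc=A A=clear B=clear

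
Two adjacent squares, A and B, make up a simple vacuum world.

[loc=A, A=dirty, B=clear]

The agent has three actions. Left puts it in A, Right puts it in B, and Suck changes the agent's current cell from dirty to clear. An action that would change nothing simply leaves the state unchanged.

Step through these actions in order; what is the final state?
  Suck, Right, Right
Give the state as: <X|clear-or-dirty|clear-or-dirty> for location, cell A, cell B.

[1] after Suck: <A|clear|clear>
[2] after Right: <B|clear|clear>
[3] after Right: <B|clear|clear>

<B|clear|clear>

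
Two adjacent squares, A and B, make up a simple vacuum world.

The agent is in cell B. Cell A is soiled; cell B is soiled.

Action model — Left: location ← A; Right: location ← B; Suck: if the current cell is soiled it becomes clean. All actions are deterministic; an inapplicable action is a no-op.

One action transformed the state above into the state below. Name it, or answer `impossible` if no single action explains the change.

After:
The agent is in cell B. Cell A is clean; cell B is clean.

impossible

try  Left: (A; A:soiled, B:soiled)
try Right: (B; A:soiled, B:soiled)
try  Suck: (B; A:soiled, B:clean)
no single action produces the after-state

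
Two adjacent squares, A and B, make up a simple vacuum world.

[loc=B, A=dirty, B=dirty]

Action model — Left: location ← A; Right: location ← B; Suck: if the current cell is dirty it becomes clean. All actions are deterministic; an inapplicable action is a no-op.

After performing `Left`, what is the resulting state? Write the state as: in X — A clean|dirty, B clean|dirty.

start: in B — A dirty, B dirty
1. Left → in A — A dirty, B dirty

in A — A dirty, B dirty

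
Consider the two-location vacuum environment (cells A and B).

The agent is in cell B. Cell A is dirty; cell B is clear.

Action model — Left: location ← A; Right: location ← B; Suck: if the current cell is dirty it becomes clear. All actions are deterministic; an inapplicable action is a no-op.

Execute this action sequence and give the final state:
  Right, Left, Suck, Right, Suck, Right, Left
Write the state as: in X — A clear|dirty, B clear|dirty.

Right (#1): in B — A dirty, B clear
Left (#2): in A — A dirty, B clear
Suck (#3): in A — A clear, B clear
Right (#4): in B — A clear, B clear
Suck (#5): in B — A clear, B clear
Right (#6): in B — A clear, B clear
Left (#7): in A — A clear, B clear

in A — A clear, B clear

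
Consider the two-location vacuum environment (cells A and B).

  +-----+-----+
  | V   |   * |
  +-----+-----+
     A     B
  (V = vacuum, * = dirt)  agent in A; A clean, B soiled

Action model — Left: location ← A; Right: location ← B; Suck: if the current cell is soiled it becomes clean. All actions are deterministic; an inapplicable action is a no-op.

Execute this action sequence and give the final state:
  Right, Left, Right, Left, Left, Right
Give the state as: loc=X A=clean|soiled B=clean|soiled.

1. Right → loc=B A=clean B=soiled
2. Left → loc=A A=clean B=soiled
3. Right → loc=B A=clean B=soiled
4. Left → loc=A A=clean B=soiled
5. Left → loc=A A=clean B=soiled
6. Right → loc=B A=clean B=soiled

loc=B A=clean B=soiled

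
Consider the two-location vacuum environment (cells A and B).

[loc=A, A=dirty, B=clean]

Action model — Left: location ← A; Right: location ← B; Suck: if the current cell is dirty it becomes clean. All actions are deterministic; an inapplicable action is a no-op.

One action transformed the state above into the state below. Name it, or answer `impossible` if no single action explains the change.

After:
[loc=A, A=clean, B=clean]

Suck

try  Left: loc=A A=dirty B=clean
try Right: loc=B A=dirty B=clean
try  Suck: loc=A A=clean B=clean  ← match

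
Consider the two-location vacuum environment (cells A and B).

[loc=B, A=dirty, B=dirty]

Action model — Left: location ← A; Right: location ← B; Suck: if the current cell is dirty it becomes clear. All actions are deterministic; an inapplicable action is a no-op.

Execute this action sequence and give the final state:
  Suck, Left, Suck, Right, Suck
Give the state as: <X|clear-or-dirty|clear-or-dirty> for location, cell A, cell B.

<B|clear|clear>

Suck (#1): <B|dirty|clear>
Left (#2): <A|dirty|clear>
Suck (#3): <A|clear|clear>
Right (#4): <B|clear|clear>
Suck (#5): <B|clear|clear>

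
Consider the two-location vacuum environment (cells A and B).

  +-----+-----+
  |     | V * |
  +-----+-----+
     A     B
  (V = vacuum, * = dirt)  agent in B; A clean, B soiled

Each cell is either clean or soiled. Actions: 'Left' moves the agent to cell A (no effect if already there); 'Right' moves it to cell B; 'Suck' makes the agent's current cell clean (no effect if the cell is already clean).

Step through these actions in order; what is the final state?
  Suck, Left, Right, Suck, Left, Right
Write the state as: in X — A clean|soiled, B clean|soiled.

in B — A clean, B clean

t=1 Suck ⇒ in B — A clean, B clean
t=2 Left ⇒ in A — A clean, B clean
t=3 Right ⇒ in B — A clean, B clean
t=4 Suck ⇒ in B — A clean, B clean
t=5 Left ⇒ in A — A clean, B clean
t=6 Right ⇒ in B — A clean, B clean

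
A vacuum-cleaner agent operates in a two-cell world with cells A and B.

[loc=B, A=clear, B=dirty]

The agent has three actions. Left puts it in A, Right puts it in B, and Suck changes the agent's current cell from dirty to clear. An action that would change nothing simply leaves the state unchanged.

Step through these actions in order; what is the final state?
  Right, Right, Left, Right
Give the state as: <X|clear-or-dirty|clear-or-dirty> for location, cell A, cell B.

<B|clear|dirty>

[1] after Right: <B|clear|dirty>
[2] after Right: <B|clear|dirty>
[3] after Left: <A|clear|dirty>
[4] after Right: <B|clear|dirty>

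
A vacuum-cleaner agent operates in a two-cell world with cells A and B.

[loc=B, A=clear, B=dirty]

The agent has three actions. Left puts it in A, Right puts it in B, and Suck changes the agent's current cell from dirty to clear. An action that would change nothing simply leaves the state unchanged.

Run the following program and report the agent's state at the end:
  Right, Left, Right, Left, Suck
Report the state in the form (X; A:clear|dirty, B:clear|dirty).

(A; A:clear, B:dirty)

1. Right → (B; A:clear, B:dirty)
2. Left → (A; A:clear, B:dirty)
3. Right → (B; A:clear, B:dirty)
4. Left → (A; A:clear, B:dirty)
5. Suck → (A; A:clear, B:dirty)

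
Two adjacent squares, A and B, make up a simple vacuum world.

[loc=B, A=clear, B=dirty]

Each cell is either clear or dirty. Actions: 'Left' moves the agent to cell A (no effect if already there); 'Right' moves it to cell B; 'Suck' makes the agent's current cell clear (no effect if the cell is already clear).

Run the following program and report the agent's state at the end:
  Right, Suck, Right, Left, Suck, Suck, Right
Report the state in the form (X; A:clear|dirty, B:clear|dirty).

(B; A:clear, B:clear)

1) do Right; now (B; A:clear, B:dirty)
2) do Suck; now (B; A:clear, B:clear)
3) do Right; now (B; A:clear, B:clear)
4) do Left; now (A; A:clear, B:clear)
5) do Suck; now (A; A:clear, B:clear)
6) do Suck; now (A; A:clear, B:clear)
7) do Right; now (B; A:clear, B:clear)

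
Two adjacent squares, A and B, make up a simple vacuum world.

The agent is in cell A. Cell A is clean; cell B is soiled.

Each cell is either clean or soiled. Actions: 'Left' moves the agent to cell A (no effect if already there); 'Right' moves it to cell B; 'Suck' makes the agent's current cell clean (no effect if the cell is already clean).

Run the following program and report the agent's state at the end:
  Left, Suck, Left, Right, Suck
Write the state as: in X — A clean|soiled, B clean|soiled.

in B — A clean, B clean

t=1 Left ⇒ in A — A clean, B soiled
t=2 Suck ⇒ in A — A clean, B soiled
t=3 Left ⇒ in A — A clean, B soiled
t=4 Right ⇒ in B — A clean, B soiled
t=5 Suck ⇒ in B — A clean, B clean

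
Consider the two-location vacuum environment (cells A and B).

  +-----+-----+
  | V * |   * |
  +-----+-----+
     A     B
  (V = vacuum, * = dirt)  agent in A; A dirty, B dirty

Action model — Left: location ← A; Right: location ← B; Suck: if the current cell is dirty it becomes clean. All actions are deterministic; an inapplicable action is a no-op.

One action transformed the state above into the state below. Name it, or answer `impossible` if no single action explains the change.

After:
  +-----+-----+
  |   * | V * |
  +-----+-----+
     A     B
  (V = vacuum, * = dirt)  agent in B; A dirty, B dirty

try  Left: (A; A:dirty, B:dirty)
try Right: (B; A:dirty, B:dirty)  ← match
try  Suck: (A; A:clean, B:dirty)

Right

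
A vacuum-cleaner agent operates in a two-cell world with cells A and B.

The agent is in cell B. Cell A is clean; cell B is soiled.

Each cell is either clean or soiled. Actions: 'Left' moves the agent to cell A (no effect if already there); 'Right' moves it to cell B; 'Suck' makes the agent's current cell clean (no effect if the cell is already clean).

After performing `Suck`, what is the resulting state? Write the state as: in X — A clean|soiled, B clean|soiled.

start: in B — A clean, B soiled
[1] after Suck: in B — A clean, B clean

in B — A clean, B clean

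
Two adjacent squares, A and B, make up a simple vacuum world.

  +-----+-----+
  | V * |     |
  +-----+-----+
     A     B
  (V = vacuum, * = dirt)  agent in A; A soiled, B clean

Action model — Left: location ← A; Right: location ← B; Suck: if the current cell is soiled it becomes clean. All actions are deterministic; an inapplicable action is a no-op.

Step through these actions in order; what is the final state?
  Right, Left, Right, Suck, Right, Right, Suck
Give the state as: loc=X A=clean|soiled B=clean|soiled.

t=1 Right ⇒ loc=B A=soiled B=clean
t=2 Left ⇒ loc=A A=soiled B=clean
t=3 Right ⇒ loc=B A=soiled B=clean
t=4 Suck ⇒ loc=B A=soiled B=clean
t=5 Right ⇒ loc=B A=soiled B=clean
t=6 Right ⇒ loc=B A=soiled B=clean
t=7 Suck ⇒ loc=B A=soiled B=clean

loc=B A=soiled B=clean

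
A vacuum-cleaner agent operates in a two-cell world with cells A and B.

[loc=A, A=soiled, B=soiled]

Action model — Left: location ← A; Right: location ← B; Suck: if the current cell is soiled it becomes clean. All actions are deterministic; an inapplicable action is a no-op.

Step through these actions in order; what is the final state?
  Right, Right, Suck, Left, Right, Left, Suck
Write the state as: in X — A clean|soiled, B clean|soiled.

1) do Right; now in B — A soiled, B soiled
2) do Right; now in B — A soiled, B soiled
3) do Suck; now in B — A soiled, B clean
4) do Left; now in A — A soiled, B clean
5) do Right; now in B — A soiled, B clean
6) do Left; now in A — A soiled, B clean
7) do Suck; now in A — A clean, B clean

in A — A clean, B clean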